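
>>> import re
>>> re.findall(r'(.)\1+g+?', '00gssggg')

A backreference is literal: `\1` must see the identical characters the first group matched.
With a single group, `findall` returns only what that group captured — 2 items.

['0', 's']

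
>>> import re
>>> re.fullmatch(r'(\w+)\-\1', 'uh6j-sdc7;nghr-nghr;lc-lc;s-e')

`\1` is not a pattern — it's the concrete string captured by group 1, re-applied verbatim.
For `fullmatch`, every character of the input must be accounted for by the pattern.
Here there's no way to consume every character, so the call returns None.

None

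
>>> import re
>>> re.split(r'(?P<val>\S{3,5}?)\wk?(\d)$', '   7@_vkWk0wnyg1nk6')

This matches 3 to 5 of a non-whitespace character (lazy) (captured as 'val'); then a word character, then optionally a literal 'k'; then a digit (captured); then anchored at the end.
Because the pattern has a capturing group, `split` also inserts each captured text between the pieces.

['   7@_vkWk0', 'wnyg1', '6', '']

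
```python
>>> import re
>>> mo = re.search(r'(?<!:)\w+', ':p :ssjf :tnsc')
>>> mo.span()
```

(5, 8)

The negative lookaround is zero-width — it rules out positions where the adjacent text would match, without consuming anything.
`search` walks the string left to right and returns the first match it finds.
The match spans [5:8] → 'sjf'.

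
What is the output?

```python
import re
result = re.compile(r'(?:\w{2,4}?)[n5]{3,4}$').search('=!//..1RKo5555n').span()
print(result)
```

(7, 15)

Pattern: 2 to 4 of a word character (lazy) (non-capturing group); then 3 to 4 of one of [n5]; then anchored at the end.
`search` walks the string left to right and returns the first match it finds.
The match spans [7:15] → 'RKo5555n'.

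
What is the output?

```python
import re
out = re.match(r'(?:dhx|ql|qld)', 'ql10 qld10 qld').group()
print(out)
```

ql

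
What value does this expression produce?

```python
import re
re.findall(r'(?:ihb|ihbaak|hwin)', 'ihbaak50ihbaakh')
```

['ihb', 'ihb']

`|` is ordered: at each position the engine commits to the first alternative that works.
Matches: at [0:3] → 'ihb'; at [8:11] → 'ihb'.
No capturing groups, so `findall` returns the 2 full match strings.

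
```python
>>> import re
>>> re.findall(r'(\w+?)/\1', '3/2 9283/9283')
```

['9283']

The backreference `\1` re-matches whatever the first group consumed, character for character.
Scanning left to right: at [4:13] match '9283/9283', group 1 = '9283'.
One capturing group, so `findall` returns just the captured substring from the one match — 1 in all.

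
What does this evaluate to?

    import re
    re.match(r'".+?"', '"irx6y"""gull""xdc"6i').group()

'"irx6y"'

With the lazy modifier that quantifier settles for the fewest repetitions that let the rest of the pattern succeed (the atoms after it are unaffected and can still be greedy).
`re.match` won't scan ahead — the pattern has to work from the very first character.
The match spans [0:7] → '"irx6y"'.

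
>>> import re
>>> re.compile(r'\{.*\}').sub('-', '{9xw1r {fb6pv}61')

Each match is replaced by '-'.

'-61'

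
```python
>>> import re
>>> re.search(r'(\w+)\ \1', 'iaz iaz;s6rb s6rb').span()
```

The backreference `\1` re-matches whatever the first group consumed, character for character.
`search` walks the string left to right and returns the first match it finds.
The match spans [0:7] → 'iaz iaz'.
Captured: group 1 = 'iaz'.

(0, 7)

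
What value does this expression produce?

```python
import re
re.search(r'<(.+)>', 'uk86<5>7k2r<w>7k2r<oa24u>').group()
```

'<5>7k2r<w>7k2r<oa24u>'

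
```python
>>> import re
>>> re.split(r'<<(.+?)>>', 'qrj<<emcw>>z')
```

['qrj', 'emcw', 'z']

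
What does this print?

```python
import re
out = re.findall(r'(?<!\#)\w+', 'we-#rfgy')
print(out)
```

['we', 'fgy']

`(?!…)`/`(?<!…)` only lets a position through if the neighbouring text does NOT match; no characters are consumed.
No capturing groups, so `findall` returns the 2 full match strings.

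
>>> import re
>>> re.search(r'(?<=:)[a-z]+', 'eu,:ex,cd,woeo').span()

(4, 6)

Because the assertion is zero-width, the text it checks is not consumed and won't appear in the result.
`search` walks the string left to right and returns the first match it finds.
The match spans [4:6] → 'ex'.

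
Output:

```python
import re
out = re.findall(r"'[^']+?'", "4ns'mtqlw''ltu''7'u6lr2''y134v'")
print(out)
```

["'mtqlw'", "'ltu'", "'7'", "'y134v'"]

Scanning left to right: at [3:10] → "'mtqlw'"; at [10:15] → "'ltu'"; at [15:18] → "'7'"; at [24:31] → "'y134v'".
No capturing groups, so `findall` returns the 4 full match strings.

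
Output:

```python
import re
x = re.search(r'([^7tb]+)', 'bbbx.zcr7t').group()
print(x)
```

This matches one or more of any character except [7tb] (captured).
`re.search` tries every starting position until one works.
The match spans [3:8] → 'x.zcr'.
Captured: group 1 = 'x.zcr'.

x.zcr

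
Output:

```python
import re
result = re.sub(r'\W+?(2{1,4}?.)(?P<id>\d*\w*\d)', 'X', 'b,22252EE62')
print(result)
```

bX

Pattern: one or more of a non-word character (lazy); then 1 to 4 of a literal '2' (lazy), then any character (captured); then zero or more of a digit, then zero or more of a word character, then a digit (captured as 'id').
Matches: at [1:11] → ',22252EE62'.
Every occurrence is swapped for 'X'.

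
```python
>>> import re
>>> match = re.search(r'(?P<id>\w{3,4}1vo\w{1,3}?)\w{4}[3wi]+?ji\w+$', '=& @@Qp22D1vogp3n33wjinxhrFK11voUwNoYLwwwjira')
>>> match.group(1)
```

The pattern matches 3 to 4 of a word character, then the literal '1vo', then 1 to 3 of a word character (lazy) (captured as 'id'); then exactly 4 of a word character, then one or more of one of [3wi] (lazy), then the literal 'ji'; then one or more of a word character; then anchored at the end.
A non-greedy quantifier consumes as few characters as it can — just enough that the remainder of the pattern still matches from where it stops; whatever follows it matches normally.
Unlike `match`, `search` isn't anchored — it looks for the pattern anywhere in the string.
The match spans [6:45] → 'p22D1vogp3n33wjinxhrFK11voUwNoYLwwwjira'.
Captured: group 1 = 'p22D1vog'.

'p22D1vog'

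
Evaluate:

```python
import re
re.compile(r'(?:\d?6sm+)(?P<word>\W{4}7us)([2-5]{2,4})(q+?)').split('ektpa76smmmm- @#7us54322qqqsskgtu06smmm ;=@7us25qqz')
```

['ektpa76smmmm- @#7us54322qqqsskgtu', ' ;=@7us', '25', 'q', 'qz']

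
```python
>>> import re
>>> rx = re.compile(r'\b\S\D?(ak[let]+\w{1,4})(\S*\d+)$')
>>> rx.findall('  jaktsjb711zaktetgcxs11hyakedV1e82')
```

2 groups means the one result is a tuple of 2 captured strings — 1 here.

[('aktsjb7', '11zaktetgcxs11hyakedV1e82')]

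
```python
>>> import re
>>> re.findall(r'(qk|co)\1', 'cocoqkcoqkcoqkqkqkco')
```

['co', 'qk']

A backreference is literal: `\1` must see the identical characters the first group matched.
With a single group, `findall` returns only what that group captured — 2 items.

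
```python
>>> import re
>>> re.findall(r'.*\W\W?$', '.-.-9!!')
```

['.-.-9!!']

Since nothing is captured, `findall` lists the 1 matched substring directly.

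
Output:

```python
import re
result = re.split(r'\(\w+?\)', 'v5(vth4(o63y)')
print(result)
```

Matches to split on: at [7:13] → '(o63y)'.
Splitting on the pattern gives 2 pieces.

['v5(vth4', '']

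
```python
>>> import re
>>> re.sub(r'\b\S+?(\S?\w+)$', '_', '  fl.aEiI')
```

The pattern matches a word boundary (`\b`, zero-width); then one or more of a non-whitespace character (lazy); then optionally a non-whitespace character, then one or more of a word character (captured); then anchored at the end.
Each match is replaced by '_'.

'  _'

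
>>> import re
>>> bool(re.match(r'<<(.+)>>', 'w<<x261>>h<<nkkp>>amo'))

False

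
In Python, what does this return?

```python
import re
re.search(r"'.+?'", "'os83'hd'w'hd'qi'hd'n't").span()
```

Lazy quantifiers expand one character at a time until the remainder of the pattern can match.
`re.search` scans for the first position where the pattern succeeds.
The match spans [0:6] → "'os83'".

(0, 6)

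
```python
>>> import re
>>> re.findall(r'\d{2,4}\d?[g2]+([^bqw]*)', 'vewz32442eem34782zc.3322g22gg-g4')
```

The pattern matches 2 to 4 of a digit, then optionally a digit, then one or more of one of [g2]; then zero or more of any character except [bqw] (captured).
Matches: at [4:32] match '32442eem34782zc.3322g22gg-g4', group 1 = 'eem34782zc.3322g22gg-g4'.
With a single group, `findall` returns only what that group captured — 1 item.

['eem34782zc.3322g22gg-g4']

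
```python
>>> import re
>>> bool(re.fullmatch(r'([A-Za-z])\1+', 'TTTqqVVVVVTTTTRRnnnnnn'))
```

`re.fullmatch` is like wrapping the pattern in `^…$` (in single-line mode).
Here the string isn't matched end-to-end, so the call returns None, and `bool(None)` is False.

False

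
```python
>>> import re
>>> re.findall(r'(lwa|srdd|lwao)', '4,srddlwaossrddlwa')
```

['srdd', 'lwa', 'srdd', 'lwa']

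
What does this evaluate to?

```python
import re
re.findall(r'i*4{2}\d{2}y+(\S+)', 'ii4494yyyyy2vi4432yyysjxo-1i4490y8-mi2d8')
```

The pattern matches zero or more of a literal 'i', then exactly 2 of the literal '4'; then exactly 2 of a digit, then one or more of the literal 'y'; then one or more of a non-whitespace character (captured).
Walking the string: at [0:40] match 'ii4494yyyyy2vi4432yyysjxo-1i4490y8-mi2d8', group 1 = '2vi4432yyysjxo-1i4490y8-mi2d8'.
Because there's exactly one group, `findall` drops the full match and keeps group 1 from the one hit.

['2vi4432yyysjxo-1i4490y8-mi2d8']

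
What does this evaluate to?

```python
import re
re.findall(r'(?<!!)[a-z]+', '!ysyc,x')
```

`(?!…)`/`(?<!…)` only lets a position through if the neighbouring text does NOT match; no characters are consumed.
With no groups in the pattern, `findall` gives back each whole match — 2 here.

['syc', 'x']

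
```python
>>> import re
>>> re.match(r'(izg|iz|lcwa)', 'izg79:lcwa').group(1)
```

'izg'

The regex engine tests alternatives in the order written; an earlier branch that matches wins even if a later one would match more.
`re.match` won't scan ahead — the pattern has to work from the very first character.
The match spans [0:3] → 'izg'.
Captured: group 1 = 'izg'.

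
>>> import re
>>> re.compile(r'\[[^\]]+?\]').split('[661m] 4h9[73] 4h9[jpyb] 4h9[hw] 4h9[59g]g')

Matches to split on: at [0:6] → '[661m]'; at [10:14] → '[73]'; at [18:24] → '[jpyb]'; at [28:32] → '[hw]'; at [36:41] → '[59g]'.
Splitting on the pattern gives 6 pieces.

['', ' 4h9', ' 4h9', ' 4h9', ' 4h9', 'g']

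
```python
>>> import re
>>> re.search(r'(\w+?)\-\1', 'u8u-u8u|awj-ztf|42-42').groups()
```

The backreference `\1` re-matches whatever the first group consumed, character for character.
`search` walks the string left to right and returns the first match it finds.
The match spans [0:7] → 'u8u-u8u'.
Captured: group 1 = 'u8u'.

('u8u',)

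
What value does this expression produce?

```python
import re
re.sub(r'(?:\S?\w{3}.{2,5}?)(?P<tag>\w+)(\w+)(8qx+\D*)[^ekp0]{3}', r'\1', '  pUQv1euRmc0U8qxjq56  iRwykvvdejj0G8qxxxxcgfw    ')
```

'  uRmc0 vdejj0'

Pattern: optionally a non-whitespace character, then exactly 3 of a word character, then 2 to 5 of any character (lazy) (non-capturing group); then one or more of a word character (captured as 'tag'); then one or more of a word character (captured); then the literal '8q', then one or more of the literal 'x', then zero or more of a non-digit (captured); then exactly 3 of any character except [ekp0].
Lazy quantifiers expand one character at a time until the remainder of the pattern can match.
Matches: at [2:22] → 'pUQv1euRmc0U8qxjq56 '; at [23:50] → 'iRwykvvdejj0G8qxxxxcgfw    '.
`\1` in the replacement pulls in group 1's text for each match.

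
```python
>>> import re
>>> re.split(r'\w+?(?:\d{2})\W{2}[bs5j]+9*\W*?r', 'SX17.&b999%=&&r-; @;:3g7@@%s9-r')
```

['', '-; @;:3g7@@%s9-r']

Pattern: one or more of a word character (lazy); then exactly 2 of a digit (non-capturing group); then exactly 2 of a non-word character, then one or more of one of [bs5j]; then zero or more of a literal '9', then zero or more of a non-word character (lazy), then a literal 'r'.
Matches to split on: at [0:15] → 'SX17.&b999%=&&r'.
The string is cut at each match, leaving 2 pieces.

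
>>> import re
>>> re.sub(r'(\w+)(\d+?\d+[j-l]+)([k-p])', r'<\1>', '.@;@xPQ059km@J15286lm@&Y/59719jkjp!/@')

Each match is replaced using the text its own group 1 captured.

'.@;@<xPQ0>@<J152>@&Y/<597>!/@'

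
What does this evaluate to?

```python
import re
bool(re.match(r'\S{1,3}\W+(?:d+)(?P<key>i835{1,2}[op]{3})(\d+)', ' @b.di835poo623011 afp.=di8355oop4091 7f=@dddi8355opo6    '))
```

Pattern: 1 to 3 of a non-whitespace character, then one or more of a non-word character; then one or more of a literal 'd' (non-capturing group); then the literal 'i83', then 1 to 2 of the literal '5', then exactly 3 of one of [op] (captured as 'key'); then one or more of a digit (captured).
`match` is anchored at position 0; if the pattern doesn't fit there, it returns None.
Here position 0 doesn't satisfy it, so the call returns None, and `bool(None)` is False.

False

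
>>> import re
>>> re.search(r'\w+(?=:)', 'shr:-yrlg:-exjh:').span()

(0, 3)

The positive lookaround only admits positions where the adjacent text matches; those characters stay outside the span.
The match spans [0:3] → 'shr'.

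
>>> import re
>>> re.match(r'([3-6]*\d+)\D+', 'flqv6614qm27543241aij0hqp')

None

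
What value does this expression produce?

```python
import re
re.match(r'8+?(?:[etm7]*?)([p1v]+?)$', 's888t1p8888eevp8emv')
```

None

The pattern matches one or more of a literal '8' (lazy); then zero or more of one of [etm7] (lazy) (non-capturing group); then one or more of one of [p1v] (lazy) (captured); then anchored at the end.
`re.match` only tries the pattern at the start of the string.
Here position 0 doesn't satisfy it, so the call returns None.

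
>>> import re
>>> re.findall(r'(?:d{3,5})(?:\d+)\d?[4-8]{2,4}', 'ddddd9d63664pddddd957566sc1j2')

['ddddd957566']

This matches 3 to 5 of a literal 'd' (non-capturing group); then one or more of a digit (non-capturing group); then optionally a digit, then 2 to 4 of a character in [4-8].
Matches: at [13:24] → 'ddddd957566'.
No capturing groups, so `findall` returns the 1 full match string.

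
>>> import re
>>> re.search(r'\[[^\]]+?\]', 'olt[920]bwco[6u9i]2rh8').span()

(3, 8)

`re.search` scans for the first position where the pattern succeeds.
The match spans [3:8] → '[920]'.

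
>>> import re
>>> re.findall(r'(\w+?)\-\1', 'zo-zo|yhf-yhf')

['zo', 'yhf']

`\1` is not a pattern — it's the concrete string captured by group 1, re-applied verbatim.
Matches: at [0:5] match 'zo-zo', group 1 = 'zo'; at [6:13] match 'yhf-yhf', group 1 = 'yhf'.
With a single group, `findall` returns only what that group captured — 2 items.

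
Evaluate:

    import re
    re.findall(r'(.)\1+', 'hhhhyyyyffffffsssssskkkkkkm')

After group 1 captures some text, `\1` only succeeds where that same text appears again.
Matches: at [0:4] match 'hhhh', group 1 = 'h'; at [4:8] match 'yyyy', group 1 = 'y'; at [8:14] match 'ffffff', group 1 = 'f'; at [14:20] match 'ssssss', group 1 = 's'; at [20:26] match 'kkkkkk', group 1 = 'k'.
`findall` collects group 1 from each match (5 total).

['h', 'y', 'f', 's', 'k']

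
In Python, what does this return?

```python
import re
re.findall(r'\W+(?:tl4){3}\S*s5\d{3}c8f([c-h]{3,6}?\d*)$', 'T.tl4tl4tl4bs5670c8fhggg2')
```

Pattern: one or more of a non-word character, then the literal 'tl4' repeated 3 times, then zero or more of a non-whitespace character; then the literal 's5', then exactly 3 of a digit, then the literal 'c8f'; then 3 to 6 of a character in [c-h] (lazy), then zero or more of a digit (captured); then anchored at the end.
Walking the string: at [1:25] match '.tl4tl4tl4bs5670c8fhggg2', group 1 = 'hggg2'.
With a single group, `findall` returns only what that group captured — 1 item.

['hggg2']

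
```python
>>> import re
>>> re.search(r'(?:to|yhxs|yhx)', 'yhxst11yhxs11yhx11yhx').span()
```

`|` is ordered: at each position the engine commits to the first alternative that works.
`search` walks the string left to right and returns the first match it finds.
The match spans [0:4] → 'yhxs'.

(0, 4)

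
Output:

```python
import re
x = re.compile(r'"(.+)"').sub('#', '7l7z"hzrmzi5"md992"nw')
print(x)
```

Matches: at [4:19] → '"hzrmzi5"md992"'.
Every occurrence is swapped for '#'.

7l7z#nw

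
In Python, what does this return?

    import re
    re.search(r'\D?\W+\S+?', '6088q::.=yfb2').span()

(4, 10)

This matches optionally a non-digit; then one or more of a non-word character; then one or more of a non-whitespace character (lazy).
Unlike `match`, `search` isn't anchored — it looks for the pattern anywhere in the string.
The match spans [4:10] → 'q::.=y'.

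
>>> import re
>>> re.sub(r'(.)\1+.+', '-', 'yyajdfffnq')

'-'

After group 1 captures some text, `\1` only succeeds where that same text appears again.
Matches: at [0:10] → 'yyajdfffnq'.
Each match is replaced by '-'.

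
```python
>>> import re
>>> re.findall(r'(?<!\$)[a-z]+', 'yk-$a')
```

['yk']

Because the assertion is negative and zero-width, positions next to the forbidden text are skipped.
With no groups in the pattern, `findall` gives back each whole match — 1 here.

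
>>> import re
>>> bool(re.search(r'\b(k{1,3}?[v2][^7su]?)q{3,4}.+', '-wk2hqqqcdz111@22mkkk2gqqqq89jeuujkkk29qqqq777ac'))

False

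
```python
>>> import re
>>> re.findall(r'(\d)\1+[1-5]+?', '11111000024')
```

['1', '0']

A backreference is literal: `\1` must see the identical characters the first group matched.
Scanning left to right: at [0:5] match '11111', group 1 = '1'; at [5:10] match '00002', group 1 = '0'.
Because there's exactly one group, `findall` drops the full match and keeps group 1 from each hit.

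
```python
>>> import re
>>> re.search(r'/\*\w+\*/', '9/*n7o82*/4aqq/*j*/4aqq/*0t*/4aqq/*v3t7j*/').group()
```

'/*n7o82*/'

`search` walks the string left to right and returns the first match it finds.
The match spans [1:10] → '/*n7o82*/'.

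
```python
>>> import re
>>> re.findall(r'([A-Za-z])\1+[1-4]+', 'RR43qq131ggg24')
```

['R', 'q', 'g']

After group 1 captures some text, `\1` only succeeds where that same text appears again.
Walking the string: at [0:4] match 'RR43', group 1 = 'R'; at [4:9] match 'qq131', group 1 = 'q'; at [9:14] match 'ggg24', group 1 = 'g'.
Because there's exactly one group, `findall` drops the full match and keeps group 1 from each hit.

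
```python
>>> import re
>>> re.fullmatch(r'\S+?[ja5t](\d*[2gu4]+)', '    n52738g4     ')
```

Pattern: one or more of a non-whitespace character (lazy), then one of [ja5t]; then zero or more of a digit, then one or more of one of [2gu4] (captured).
`fullmatch` succeeds only if the pattern covers the string from start to end.
Here there's no way to consume every character, so the call returns None.

None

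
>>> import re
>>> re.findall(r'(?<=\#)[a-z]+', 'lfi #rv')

['rv']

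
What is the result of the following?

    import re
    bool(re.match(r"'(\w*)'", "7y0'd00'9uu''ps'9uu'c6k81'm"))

False

`re.match` only tries the pattern at the start of the string.
Here the string doesn't start with a match, so the call returns None, and `bool(None)` is False.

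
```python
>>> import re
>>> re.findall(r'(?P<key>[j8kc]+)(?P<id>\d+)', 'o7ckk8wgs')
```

Pattern: one or more of one of [j8kc] (captured as 'key'); then one or more of a digit (captured as 'id').
With 2 capturing groups, `findall` returns a 2-tuple per match.

[('ckk', '8')]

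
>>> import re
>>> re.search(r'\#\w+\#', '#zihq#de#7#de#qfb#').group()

'#zihq#'

`search` walks the string left to right and returns the first match it finds.
The match spans [0:6] → '#zihq#'.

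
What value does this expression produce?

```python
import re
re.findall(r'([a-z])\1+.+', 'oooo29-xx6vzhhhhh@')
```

['o']

After group 1 captures some text, `\1` only succeeds where that same text appears again.
Because there's exactly one group, `findall` drops the full match and keeps group 1 from the one hit.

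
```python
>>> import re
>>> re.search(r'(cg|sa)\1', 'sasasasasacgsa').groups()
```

The match spans [0:4] → 'sasa'.
Captured: group 1 = 'sa'.

('sa',)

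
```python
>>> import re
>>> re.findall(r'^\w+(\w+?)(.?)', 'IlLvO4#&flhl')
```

[('4', '#')]

`findall` packs the 2 group values into a tuple for every match.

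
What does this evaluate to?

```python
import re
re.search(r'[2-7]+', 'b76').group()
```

'76'

This matches one or more of a character in [2-7].
Unlike `match`, `search` isn't anchored — it looks for the pattern anywhere in the string.
The match spans [1:3] → '76'.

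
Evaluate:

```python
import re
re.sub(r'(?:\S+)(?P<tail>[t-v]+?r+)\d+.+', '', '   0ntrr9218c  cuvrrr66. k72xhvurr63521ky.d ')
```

Pattern: one or more of a non-whitespace character (non-capturing group); then one or more of a character in [t-v] (lazy), then one or more of a literal 'r' (captured as 'tail'); then one or more of a digit, then one or more of any character.
Matches: at [3:44] → '0ntrr9218c  cuvrrr66. k72xhvurr63521ky.d '.
`sub` substitutes '' at each match site.

'   '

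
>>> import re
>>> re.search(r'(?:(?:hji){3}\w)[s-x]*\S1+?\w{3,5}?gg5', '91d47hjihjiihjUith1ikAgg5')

None

This matches the literal 'hji' repeated 3 times, then a word character (non-capturing group); then zero or more of a character in [s-x], then a non-whitespace character, then one or more of the literal '1' (lazy); then 3 to 5 of a word character (lazy), then the literal 'gg5'.
Here nothing in the string fits, so the call returns None.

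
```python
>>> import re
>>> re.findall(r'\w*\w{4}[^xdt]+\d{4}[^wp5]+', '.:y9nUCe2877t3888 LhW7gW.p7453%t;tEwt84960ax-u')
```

The pattern matches zero or more of a word character; then exactly 4 of a word character; then one or more of any character except [xdt], then exactly 4 of a digit, then one or more of any character except [wp5].
Scanning left to right: at [2:35] → 'y9nUCe2877t3888 LhW7gW.p7453%t;tE'.
Since nothing is captured, `findall` lists the 1 matched substring directly.

['y9nUCe2877t3888 LhW7gW.p7453%t;tE']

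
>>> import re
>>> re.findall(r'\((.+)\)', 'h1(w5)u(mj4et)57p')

['w5)u(mj4et']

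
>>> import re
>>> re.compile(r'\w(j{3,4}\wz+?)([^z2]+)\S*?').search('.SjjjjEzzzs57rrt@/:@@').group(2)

The match spans [1:21] → 'SjjjjEzzzs57rrt@/:@@'.
Captured: group 1 = 'jjjjEzzz', group 2 = 's57rrt@/:@@'.

's57rrt@/:@@'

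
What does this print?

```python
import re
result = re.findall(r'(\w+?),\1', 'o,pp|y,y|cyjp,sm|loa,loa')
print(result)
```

After group 1 captures some text, `\1` only succeeds where that same text appears again.
Scanning left to right: at [5:8] match 'y,y', group 1 = 'y'; at [17:24] match 'loa,loa', group 1 = 'loa'.
Because there's exactly one group, `findall` drops the full match and keeps group 1 from each hit.

['y', 'loa']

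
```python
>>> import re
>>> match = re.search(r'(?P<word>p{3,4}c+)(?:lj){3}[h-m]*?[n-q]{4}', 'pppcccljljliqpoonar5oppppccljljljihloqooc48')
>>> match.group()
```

'ppppccljljljihloqoo'

Pattern: 3 to 4 of a literal 'p', then one or more of the literal 'c' (captured as 'word'); then the literal 'lj' repeated 3 times, then zero or more of a character in [h-m] (lazy), then exactly 4 of a character in [n-q].
`re.search` tries every starting position until one works.
The match spans [21:40] → 'ppppccljljljihloqoo'.
Captured: group 1 = 'ppppcc'.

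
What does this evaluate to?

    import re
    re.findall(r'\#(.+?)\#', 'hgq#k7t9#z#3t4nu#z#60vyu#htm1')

['k7t9', '3t4nu', '60vyu']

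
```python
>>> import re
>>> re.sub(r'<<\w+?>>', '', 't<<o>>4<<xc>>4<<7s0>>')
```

't44'

Matches: at [1:6] → '<<o>>'; at [7:13] → '<<xc>>'; at [14:21] → '<<7s0>>'.
Every occurrence is swapped for ''.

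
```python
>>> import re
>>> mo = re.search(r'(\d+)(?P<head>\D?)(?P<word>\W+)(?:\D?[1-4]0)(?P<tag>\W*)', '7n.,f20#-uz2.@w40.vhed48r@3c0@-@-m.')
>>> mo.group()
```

Pattern: one or more of a digit (captured); then optionally a non-digit (captured as 'head'); then one or more of a non-word character (captured as 'word'); then optionally a non-digit, then a character in [1-4], then a literal '0' (non-capturing group); then zero or more of a non-word character (captured as 'tag').
`re.search` tries every starting position until one works.
The match spans [0:9] → '7n.,f20#-'.
Captured: group 1 = '7', group 2 = 'n', group 3 = '.,', group 4 = '#-'.

'7n.,f20#-'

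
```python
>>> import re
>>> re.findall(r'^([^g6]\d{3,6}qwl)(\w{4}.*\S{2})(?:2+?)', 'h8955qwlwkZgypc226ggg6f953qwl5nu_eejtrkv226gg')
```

[('h8955qwl', 'wkZgypc226ggg6f953qwl5nu_eejtrkv2')]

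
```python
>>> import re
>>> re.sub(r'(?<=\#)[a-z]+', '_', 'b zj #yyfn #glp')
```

'b zj #_ #_'

The lookaround is zero-width — it requires the adjacent text to match without consuming it, so the asserted text isn't part of the match.
Matches: at [6:10] → 'yyfn'; at [12:15] → 'glp'.
`sub` substitutes '_' at each match site.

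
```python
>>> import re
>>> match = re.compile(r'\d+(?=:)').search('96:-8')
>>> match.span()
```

Lookahead/lookbehind check context without consuming it, so the matched span excludes the asserted characters.
`re.search` tries every starting position until one works.
The match spans [0:2] → '96'.

(0, 2)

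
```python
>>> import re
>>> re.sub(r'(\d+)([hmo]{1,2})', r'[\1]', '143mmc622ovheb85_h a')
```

The pattern matches one or more of a digit (captured); then 1 to 2 of one of [hmo] (captured).
Matches: at [0:5] → '143mm'; at [6:10] → '622o'.
The replacement refers to a captured group, so each match is rewritten using its own captured text.

'[143]c[622]vheb85_h a'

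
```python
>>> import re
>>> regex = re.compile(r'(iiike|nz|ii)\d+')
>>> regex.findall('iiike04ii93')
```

Matches: at [0:7] match 'iiike04', group 1 = 'iiike'; at [7:11] match 'ii93', group 1 = 'ii'.
`findall` collects group 1 from each match (2 total).

['iiike', 'ii']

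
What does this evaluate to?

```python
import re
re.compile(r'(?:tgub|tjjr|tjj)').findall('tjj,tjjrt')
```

`|` is ordered: at each position the engine commits to the first alternative that works.
With no groups in the pattern, `findall` gives back each whole match — 2 here.

['tjj', 'tjjr']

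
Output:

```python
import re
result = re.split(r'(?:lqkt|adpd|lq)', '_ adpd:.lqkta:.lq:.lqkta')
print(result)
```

['_ ', ':.', 'a:.', ':.', 'a']

Alternation tries branches left to right and keeps the first one that lets the overall match succeed at that position.
Matches to split on: at [2:6] → 'adpd'; at [8:12] → 'lqkt'; at [15:17] → 'lq'; at [19:23] → 'lqkt'.
Each match becomes a cut point; 5 segments remain.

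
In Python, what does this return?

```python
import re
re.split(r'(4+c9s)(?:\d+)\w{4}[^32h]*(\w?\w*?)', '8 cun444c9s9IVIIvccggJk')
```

The pattern matches one or more of the literal '4', then the literal 'c9s' (captured); then one or more of a digit (non-capturing group); then exactly 4 of a word character, then zero or more of any character except [32h]; then optionally a word character, then zero or more of a word character (lazy) (captured).
Matches to split on: at [5:23] → '444c9s9IVIIvccggJk'.
The group in the pattern means `split` returns the separators' captures alongside the pieces.

['8 cun', '444c9s', '', '']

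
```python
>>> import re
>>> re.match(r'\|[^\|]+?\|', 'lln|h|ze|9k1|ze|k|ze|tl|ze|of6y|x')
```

None

`re.match` won't scan ahead — the pattern has to work from the very first character.
Here position 0 doesn't satisfy it, so the call returns None.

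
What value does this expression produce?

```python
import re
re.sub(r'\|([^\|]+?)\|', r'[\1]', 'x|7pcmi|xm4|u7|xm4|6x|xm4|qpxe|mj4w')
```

'x[7pcmi]xm4[u7]xm4[6x]xm4[qpxe]mj4w'

Matches: at [1:8] → '|7pcmi|'; at [11:15] → '|u7|'; at [18:22] → '|6x|'; at [25:31] → '|qpxe|'.
The replacement refers to a captured group, so each match is rewritten using its own captured text.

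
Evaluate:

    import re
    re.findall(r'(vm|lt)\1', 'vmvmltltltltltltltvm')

After group 1 captures some text, `\1` only succeeds where that same text appears again.
Matches: at [0:4] match 'vmvm', group 1 = 'vm'; at [4:8] match 'ltlt', group 1 = 'lt'; at [8:12] match 'ltlt', group 1 = 'lt'; at [12:16] match 'ltlt', group 1 = 'lt'.
Because there's exactly one group, `findall` drops the full match and keeps group 1 from each hit.

['vm', 'lt', 'lt', 'lt']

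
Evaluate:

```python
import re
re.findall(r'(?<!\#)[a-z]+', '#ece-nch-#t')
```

Because the assertion is negative and zero-width, positions next to the forbidden text are skipped.
Walking the string: at [2:4] → 'ce'; at [5:8] → 'nch'.
No capturing groups, so `findall` returns the 2 full match strings.

['ce', 'nch']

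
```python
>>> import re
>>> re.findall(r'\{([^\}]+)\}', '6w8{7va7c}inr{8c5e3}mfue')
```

['7va7c', '8c5e3']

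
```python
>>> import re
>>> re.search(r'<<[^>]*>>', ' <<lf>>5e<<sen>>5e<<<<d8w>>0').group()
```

'<<lf>>'

`re.search` scans for the first position where the pattern succeeds.
The match spans [1:7] → '<<lf>>'.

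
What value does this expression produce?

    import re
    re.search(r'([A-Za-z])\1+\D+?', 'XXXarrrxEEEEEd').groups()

`\1` has to match the exact text group 1 already captured.
Unlike `match`, `search` isn't anchored — it looks for the pattern anywhere in the string.
The match spans [0:4] → 'XXXa'.
Captured: group 1 = 'X'.

('X',)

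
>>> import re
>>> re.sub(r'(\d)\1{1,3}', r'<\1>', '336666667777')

The backreference `\1` re-matches whatever the first group consumed, character for character.
Matches: at [0:2] → '33'; at [2:6] → '6666'; at [6:8] → '66'; at [8:12] → '7777'.
Each match is replaced using the text its own group 1 captured.

'<3><6><6><7>'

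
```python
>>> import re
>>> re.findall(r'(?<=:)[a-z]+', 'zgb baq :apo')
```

['apo']

The lookaround is zero-width — it requires the adjacent text to match without consuming it, so the asserted text isn't part of the match.
Walking the string: at [9:12] → 'apo'.
With no groups in the pattern, `findall` gives back each whole match — 1 here.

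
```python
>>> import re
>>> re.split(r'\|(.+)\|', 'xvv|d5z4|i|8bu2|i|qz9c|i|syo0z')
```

With a capturing group present, the delimiter's captured portion is kept in the result list.

['xvv', 'd5z4|i|8bu2|i|qz9c|i', 'syo0z']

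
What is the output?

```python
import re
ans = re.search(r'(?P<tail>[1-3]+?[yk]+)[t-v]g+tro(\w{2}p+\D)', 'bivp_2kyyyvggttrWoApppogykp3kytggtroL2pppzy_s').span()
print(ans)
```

Pattern: one or more of a character in [1-3] (lazy), then one or more of one of [yk] (captured as 'tail'); then a character in [t-v], then one or more of a literal 'g', then the literal 'tro'; then exactly 2 of a word character, then one or more of a literal 'p', then a non-digit (captured).
`search` walks the string left to right and returns the first match it finds.
The match spans [27:42] → '3kytggtroL2pppz'.
Captured: group 1 = '3ky', group 2 = 'L2pppz'.

(27, 42)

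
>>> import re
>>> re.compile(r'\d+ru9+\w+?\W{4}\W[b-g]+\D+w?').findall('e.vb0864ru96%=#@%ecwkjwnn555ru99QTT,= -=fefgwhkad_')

['0864ru96%=#@%ecwkjwnn', '555ru99QTT,= -=fefgwhkad_']

This matches one or more of a digit; then the literal 'ru', then one or more of a literal '9'; then one or more of a word character (lazy), then exactly 4 of a non-word character, then a non-word character; then one or more of a character in [b-g]; then one or more of a non-digit, then optionally the literal 'w'.
No capturing groups, so `findall` returns the 2 full match strings.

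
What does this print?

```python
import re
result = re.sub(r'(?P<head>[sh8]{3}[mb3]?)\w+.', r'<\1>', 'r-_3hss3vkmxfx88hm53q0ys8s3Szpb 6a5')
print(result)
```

r-_3<hss3>6a5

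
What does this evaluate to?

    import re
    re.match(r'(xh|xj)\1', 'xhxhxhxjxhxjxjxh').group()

'xhxh'

`re.match` won't scan ahead — the pattern has to work from the very first character.
The match spans [0:4] → 'xhxh'.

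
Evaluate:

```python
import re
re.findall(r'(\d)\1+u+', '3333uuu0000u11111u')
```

The backreference `\1` re-matches whatever the first group consumed, character for character.
Walking the string: at [0:7] match '3333uuu', group 1 = '3'; at [7:12] match '0000u', group 1 = '0'; at [12:18] match '11111u', group 1 = '1'.
One capturing group, so `findall` returns just the captured substring from each match — 3 in all.

['3', '0', '1']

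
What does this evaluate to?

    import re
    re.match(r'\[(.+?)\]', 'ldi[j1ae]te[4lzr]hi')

None

`re.match` won't scan ahead — the pattern has to work from the very first character.
Here position 0 doesn't satisfy it, so the call returns None.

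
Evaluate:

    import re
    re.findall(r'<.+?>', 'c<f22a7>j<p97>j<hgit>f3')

Matches: at [1:8] → '<f22a7>'; at [9:14] → '<p97>'; at [15:21] → '<hgit>'.
With no groups in the pattern, `findall` gives back each whole match — 3 here.

['<f22a7>', '<p97>', '<hgit>']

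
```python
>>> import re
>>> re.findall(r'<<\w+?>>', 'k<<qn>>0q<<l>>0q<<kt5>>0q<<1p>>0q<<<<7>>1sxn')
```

['<<qn>>', '<<l>>', '<<kt5>>', '<<1p>>', '<<7>>']

Walking the string: at [1:7] → '<<qn>>'; at [9:14] → '<<l>>'; at [16:23] → '<<kt5>>'; at [25:31] → '<<1p>>'; at [35:40] → '<<7>>'.
Since nothing is captured, `findall` lists the 5 matched substrings directly.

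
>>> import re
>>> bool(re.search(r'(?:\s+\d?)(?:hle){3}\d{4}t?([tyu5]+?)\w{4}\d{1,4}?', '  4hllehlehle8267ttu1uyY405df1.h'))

False

This matches one or more of whitespace, then optionally a digit (non-capturing group); then the literal 'hle' repeated 3 times, then exactly 4 of a digit, then optionally the literal 't'; then one or more of one of [tyu5] (lazy) (captured); then exactly 4 of a word character, then 1 to 4 of a digit (lazy).
Here nothing in the string fits, so the call returns None, and `bool(None)` is False.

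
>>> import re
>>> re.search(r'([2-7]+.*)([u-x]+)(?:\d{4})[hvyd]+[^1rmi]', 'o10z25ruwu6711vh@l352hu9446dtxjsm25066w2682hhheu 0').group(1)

'25ruwu6711vh@l352hu9446dtxjsm25066'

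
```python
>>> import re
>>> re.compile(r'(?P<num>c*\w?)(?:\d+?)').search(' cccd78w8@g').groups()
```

This matches zero or more of a literal 'c', then optionally a word character (captured as 'num'); then one or more of a digit (lazy) (non-capturing group).
`re.search` tries every starting position until one works.
The match spans [1:6] → 'cccd7'.
Captured: group 1 = 'cccd'.

('cccd',)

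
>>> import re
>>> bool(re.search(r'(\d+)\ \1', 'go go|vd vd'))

A backreference is literal: `\1` must see the identical characters the first group matched.
`re.search` scans for the first position where the pattern succeeds.
Here nothing in the string fits, so the call returns None, and `bool(None)` is False.

False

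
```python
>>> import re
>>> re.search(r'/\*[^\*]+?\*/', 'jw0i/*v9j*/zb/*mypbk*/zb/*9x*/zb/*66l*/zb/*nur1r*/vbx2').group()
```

'/*v9j*/'

The match spans [4:11] → '/*v9j*/'.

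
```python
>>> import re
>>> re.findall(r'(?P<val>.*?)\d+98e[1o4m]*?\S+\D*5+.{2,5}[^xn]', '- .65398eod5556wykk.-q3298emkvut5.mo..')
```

['- .']

This matches zero or more of any character (lazy) (captured as 'val'); then one or more of a digit, then the literal '98e', then zero or more of one of [1o4m] (lazy); then one or more of a non-whitespace character, then zero or more of a non-digit, then one or more of a literal '5'; then 2 to 5 of any character, then any character except [xn].
Because the quantifier is non-greedy, it stops expanding at the earliest point where the rest of the pattern can succeed.
Matches: at [0:38] match '- .65398eod5556wykk.-q3298emkvut5.mo..', group 1 = '- .'.
`findall` collects group 1 from the one match (1 total).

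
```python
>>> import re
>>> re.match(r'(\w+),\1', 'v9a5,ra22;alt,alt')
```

`\1` is not a pattern — it's the concrete string captured by group 1, re-applied verbatim.
`match` is anchored at position 0; if the pattern doesn't fit there, it returns None.
Here the pattern fails at index 0, so the call returns None.

None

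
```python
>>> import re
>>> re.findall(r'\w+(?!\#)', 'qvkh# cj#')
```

['qvk', 'c']

The negative lookahead/lookbehind blocks any match where the forbidden context is present.
With no groups in the pattern, `findall` gives back each whole match — 2 here.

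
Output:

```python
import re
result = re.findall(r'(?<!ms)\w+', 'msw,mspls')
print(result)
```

['msw', 'mspls']

The negative lookaround is zero-width — it rules out positions where the adjacent text would match, without consuming anything.
Since nothing is captured, `findall` lists the 2 matched substrings directly.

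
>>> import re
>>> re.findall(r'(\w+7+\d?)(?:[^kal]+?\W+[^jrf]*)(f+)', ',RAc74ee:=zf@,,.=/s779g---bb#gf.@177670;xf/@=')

[('RAc74', 'f'), ('s779', 'f'), ('17767', 'f')]

Pattern: one or more of a word character, then one or more of a literal '7', then optionally a digit (captured); then one or more of any character except [kal] (lazy), then one or more of a non-word character, then zero or more of any character except [jrf] (non-capturing group); then one or more of a literal 'f' (captured).
Scanning left to right: at [1:12] match 'RAc74ee:=zf', groups = ('RAc74', 'f'); at [18:31] match 's779g---bb#gf', groups = ('s779', 'f'); at [33:42] match '177670;xf', groups = ('17767', 'f').
With 2 capturing groups, `findall` returns a 2-tuple per match.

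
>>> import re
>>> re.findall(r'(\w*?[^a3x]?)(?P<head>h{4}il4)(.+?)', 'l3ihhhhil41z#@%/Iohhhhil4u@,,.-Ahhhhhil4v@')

[('l3i', 'hhhhil4', '1'), ('Io', 'hhhhil4', 'u'), ('Ah', 'hhhhil4', 'v')]

The pattern matches zero or more of a word character (lazy), then optionally any character except [a3x] (captured); then exactly 4 of the literal 'h', then the literal 'il4' (captured as 'head'); then one or more of any character (lazy) (captured).
The `?` after the quantifier makes it lazy — it takes as little as possible before letting the rest of the pattern try.
Scanning left to right: at [0:11] match 'l3ihhhhil41', groups = ('l3i', 'hhhhil4', '1'); at [16:26] match 'Iohhhhil4u', groups = ('Io', 'hhhhil4', 'u'); at [31:41] match 'Ahhhhhil4v', groups = ('Ah', 'hhhhil4', 'v').
`findall` packs the 3 group values into a tuple for every match.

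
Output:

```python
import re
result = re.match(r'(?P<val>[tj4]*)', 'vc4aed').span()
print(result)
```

`re.match` only tries the pattern at the start of the string.
The match spans [0:0] → ''.

(0, 0)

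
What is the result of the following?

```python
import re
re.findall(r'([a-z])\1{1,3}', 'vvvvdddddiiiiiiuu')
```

A backreference is literal: `\1` must see the identical characters the first group matched.
Scanning left to right: at [0:4] match 'vvvv', group 1 = 'v'; at [4:8] match 'dddd', group 1 = 'd'; at [9:13] match 'iiii', group 1 = 'i'; at [13:15] match 'ii', group 1 = 'i'; at [15:17] match 'uu', group 1 = 'u'.
`findall` collects group 1 from each match (5 total).

['v', 'd', 'i', 'i', 'u']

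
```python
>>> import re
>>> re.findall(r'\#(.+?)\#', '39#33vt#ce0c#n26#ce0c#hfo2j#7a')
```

A `+?`/`*?`/`{m,n}?` starts at its minimum and grows only as far as needed for what follows to match.
Matches: at [2:8] match '#33vt#', group 1 = '33vt'; at [12:17] match '#n26#', group 1 = 'n26'; at [21:28] match '#hfo2j#', group 1 = 'hfo2j'.
`findall` collects group 1 from each match (3 total).

['33vt', 'n26', 'hfo2j']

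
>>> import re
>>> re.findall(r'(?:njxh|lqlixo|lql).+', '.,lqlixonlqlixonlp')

['lqlixonlqlixonlp']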